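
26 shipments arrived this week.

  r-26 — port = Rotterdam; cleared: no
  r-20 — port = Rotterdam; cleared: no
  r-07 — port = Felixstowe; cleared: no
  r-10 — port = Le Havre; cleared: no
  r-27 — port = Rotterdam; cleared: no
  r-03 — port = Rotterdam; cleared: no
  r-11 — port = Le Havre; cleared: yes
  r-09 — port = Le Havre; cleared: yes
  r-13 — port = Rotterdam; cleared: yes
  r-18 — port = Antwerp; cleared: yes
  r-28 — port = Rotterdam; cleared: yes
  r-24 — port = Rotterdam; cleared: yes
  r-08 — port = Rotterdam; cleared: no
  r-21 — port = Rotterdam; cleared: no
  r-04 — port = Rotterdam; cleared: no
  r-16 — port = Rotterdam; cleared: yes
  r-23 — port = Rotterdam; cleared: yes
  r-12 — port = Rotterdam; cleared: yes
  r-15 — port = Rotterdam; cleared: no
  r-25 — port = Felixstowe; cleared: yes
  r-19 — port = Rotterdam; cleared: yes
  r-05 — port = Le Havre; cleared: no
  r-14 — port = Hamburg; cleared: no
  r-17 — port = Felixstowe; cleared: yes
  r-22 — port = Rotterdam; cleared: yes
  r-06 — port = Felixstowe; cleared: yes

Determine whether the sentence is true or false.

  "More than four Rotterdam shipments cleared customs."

The determiner here denotes the relation: |A ∩ B| > 4.
|A| = 16, |A ∩ B| = 8, |A ∖ B| = 8.
|A ∩ B| = 8, so the statement is true.

True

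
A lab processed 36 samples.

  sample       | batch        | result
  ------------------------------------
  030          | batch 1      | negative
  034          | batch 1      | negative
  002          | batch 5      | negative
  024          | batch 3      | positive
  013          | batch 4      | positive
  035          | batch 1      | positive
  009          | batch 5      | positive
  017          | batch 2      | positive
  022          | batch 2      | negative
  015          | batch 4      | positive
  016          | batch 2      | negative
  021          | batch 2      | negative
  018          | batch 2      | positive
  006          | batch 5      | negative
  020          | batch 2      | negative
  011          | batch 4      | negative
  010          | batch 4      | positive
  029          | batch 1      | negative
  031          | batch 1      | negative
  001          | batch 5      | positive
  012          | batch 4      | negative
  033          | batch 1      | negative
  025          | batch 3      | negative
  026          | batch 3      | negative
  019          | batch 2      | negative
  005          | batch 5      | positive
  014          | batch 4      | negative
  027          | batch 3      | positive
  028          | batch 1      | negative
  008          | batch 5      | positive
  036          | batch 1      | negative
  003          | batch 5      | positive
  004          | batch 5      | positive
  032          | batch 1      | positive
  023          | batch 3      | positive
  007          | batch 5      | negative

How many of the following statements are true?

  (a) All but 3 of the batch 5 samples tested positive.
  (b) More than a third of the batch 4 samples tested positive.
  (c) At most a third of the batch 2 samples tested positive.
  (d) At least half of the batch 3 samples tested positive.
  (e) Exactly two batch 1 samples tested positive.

5

(a) batch 5: |A| = 9, |A ∩ B| = 6; needs |A ∖ B| = 3 — true.
(b) batch 4: |A| = 6, |A ∩ B| = 3; needs |A ∩ B| / |A| > 1/3 — true.
(c) batch 2: |A| = 7, |A ∩ B| = 2; needs |A ∩ B| / |A| ≤ 1/3 — true.
(d) batch 3: |A| = 5, |A ∩ B| = 3; needs |A ∩ B| ≥ |A ∖ B| — true.
(e) batch 1: |A| = 9, |A ∩ B| = 2; needs |A ∩ B| = 2 — true.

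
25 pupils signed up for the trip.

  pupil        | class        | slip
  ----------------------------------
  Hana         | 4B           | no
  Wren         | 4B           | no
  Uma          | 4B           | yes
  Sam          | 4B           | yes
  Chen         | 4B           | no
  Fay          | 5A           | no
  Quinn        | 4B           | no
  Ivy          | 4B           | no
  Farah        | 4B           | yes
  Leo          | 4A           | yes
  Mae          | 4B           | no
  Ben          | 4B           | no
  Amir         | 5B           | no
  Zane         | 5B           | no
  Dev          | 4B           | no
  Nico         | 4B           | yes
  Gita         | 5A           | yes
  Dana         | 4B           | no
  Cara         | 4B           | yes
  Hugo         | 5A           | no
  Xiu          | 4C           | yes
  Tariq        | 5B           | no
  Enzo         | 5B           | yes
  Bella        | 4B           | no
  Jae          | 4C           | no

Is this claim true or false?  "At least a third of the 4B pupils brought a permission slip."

Truth condition: |A ∩ B| / |A| ≥ 1/3.
|A| = 15, |A ∩ B| = 5, |A ∖ B| = 10.
|A ∩ B|/|A| = 5/15, so the statement is true.

True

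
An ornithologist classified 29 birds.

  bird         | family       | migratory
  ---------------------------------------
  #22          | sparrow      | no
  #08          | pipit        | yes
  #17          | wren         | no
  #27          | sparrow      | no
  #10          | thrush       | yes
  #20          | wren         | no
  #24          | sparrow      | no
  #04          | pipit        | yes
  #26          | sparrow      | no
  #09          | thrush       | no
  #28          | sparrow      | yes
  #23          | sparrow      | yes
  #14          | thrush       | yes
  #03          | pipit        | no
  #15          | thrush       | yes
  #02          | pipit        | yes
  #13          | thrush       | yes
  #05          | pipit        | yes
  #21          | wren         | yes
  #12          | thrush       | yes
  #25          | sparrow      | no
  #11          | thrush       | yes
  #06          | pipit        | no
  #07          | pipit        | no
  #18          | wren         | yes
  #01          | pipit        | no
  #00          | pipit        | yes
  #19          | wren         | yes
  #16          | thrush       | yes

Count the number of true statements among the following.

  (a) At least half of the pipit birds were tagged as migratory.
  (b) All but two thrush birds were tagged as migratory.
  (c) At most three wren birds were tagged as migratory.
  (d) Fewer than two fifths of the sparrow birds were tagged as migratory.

3

(a) pipit: |A| = 9, |A ∩ B| = 5; needs |A ∩ B| ≥ |A ∖ B| — true.
(b) thrush: |A| = 8, |A ∩ B| = 7; needs |A ∖ B| = 2 — false.
(c) wren: |A| = 5, |A ∩ B| = 3; needs |A ∩ B| ≤ 3 — true.
(d) sparrow: |A| = 7, |A ∩ B| = 2; needs |A ∩ B| / |A| < 2/5 — true.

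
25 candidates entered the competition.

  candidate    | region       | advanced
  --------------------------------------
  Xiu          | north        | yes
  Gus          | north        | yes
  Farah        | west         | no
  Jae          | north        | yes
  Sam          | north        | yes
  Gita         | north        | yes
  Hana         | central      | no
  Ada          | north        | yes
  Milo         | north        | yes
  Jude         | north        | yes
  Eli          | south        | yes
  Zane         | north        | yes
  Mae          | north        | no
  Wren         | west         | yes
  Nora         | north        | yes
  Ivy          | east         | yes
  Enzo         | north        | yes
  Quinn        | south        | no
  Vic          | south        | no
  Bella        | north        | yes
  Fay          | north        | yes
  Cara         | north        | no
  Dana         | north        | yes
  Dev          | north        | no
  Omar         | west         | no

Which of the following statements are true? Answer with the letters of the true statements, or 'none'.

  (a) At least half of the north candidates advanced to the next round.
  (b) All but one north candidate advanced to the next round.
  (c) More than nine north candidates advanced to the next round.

|A| = 17, |A ∩ B| = 14, |A ∖ B| = 3.
(a) |A ∩ B| ≥ |A ∖ B|: holds.
(b) |A ∖ B| = 1: fails.
(c) |A ∩ B| > 9: holds.

(a), (c)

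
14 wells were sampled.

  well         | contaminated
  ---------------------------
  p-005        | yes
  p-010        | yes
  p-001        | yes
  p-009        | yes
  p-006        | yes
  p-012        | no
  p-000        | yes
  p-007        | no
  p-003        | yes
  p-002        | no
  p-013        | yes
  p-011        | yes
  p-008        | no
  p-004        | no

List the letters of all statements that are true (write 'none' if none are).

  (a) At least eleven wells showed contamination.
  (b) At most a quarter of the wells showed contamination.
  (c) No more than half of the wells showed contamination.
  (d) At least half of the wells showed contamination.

|A| = 14, |A ∩ B| = 9, |A ∖ B| = 5.
(a) |A ∩ B| ≥ 11: fails.
(b) |A ∩ B| / |A| ≤ 1/4: fails.
(c) |A ∩ B| ≤ |A ∖ B|: fails.
(d) |A ∩ B| ≥ |A ∖ B|: holds.

(d)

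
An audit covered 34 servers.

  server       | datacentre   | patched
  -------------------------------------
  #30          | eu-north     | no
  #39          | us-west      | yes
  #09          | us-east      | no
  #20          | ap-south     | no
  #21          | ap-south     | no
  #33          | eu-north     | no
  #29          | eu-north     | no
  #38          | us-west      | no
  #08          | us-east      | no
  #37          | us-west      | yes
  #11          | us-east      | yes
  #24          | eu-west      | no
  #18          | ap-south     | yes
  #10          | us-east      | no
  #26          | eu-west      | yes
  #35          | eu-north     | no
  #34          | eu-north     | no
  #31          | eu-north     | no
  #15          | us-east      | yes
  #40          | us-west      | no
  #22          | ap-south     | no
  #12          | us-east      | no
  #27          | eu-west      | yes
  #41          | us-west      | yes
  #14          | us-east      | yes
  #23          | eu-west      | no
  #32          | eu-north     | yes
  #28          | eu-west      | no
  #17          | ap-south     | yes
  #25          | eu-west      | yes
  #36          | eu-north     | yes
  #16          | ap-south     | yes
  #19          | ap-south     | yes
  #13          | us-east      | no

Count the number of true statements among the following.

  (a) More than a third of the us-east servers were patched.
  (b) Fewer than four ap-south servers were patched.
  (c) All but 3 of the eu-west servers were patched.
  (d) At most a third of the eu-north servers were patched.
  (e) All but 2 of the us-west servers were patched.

(a) us-east: |A| = 8, |A ∩ B| = 3; needs |A ∩ B| / |A| > 1/3 — true.
(b) ap-south: |A| = 7, |A ∩ B| = 4; needs |A ∩ B| < 4 — false.
(c) eu-west: |A| = 6, |A ∩ B| = 3; needs |A ∖ B| = 3 — true.
(d) eu-north: |A| = 8, |A ∩ B| = 2; needs |A ∩ B| / |A| ≤ 1/3 — true.
(e) us-west: |A| = 5, |A ∩ B| = 3; needs |A ∖ B| = 2 — true.

4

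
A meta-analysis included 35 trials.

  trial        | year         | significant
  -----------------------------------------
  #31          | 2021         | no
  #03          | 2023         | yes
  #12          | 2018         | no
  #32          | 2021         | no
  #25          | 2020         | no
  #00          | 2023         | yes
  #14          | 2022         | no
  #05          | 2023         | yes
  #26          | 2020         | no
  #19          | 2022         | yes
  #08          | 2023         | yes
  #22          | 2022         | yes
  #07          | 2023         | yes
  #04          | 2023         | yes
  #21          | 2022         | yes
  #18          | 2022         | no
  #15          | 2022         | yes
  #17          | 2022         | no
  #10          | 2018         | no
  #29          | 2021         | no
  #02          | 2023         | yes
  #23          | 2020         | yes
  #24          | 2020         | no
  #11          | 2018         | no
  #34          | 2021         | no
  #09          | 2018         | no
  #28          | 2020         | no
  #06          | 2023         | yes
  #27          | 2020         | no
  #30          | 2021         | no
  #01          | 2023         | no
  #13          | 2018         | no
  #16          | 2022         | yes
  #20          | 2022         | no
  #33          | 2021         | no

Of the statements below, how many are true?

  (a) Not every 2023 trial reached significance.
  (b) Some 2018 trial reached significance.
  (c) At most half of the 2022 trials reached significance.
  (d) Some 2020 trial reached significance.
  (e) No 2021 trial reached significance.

3

(a) 2023: |A| = 9, |A ∩ B| = 8; needs A ⊄ B (|A ∖ B| ≥ 1) — true.
(b) 2018: |A| = 5, |A ∩ B| = 0; needs A ∩ B ≠ ∅ (|A ∩ B| ≥ 1) — false.
(c) 2022: |A| = 9, |A ∩ B| = 5; needs |A ∩ B| ≤ |A ∖ B| — false.
(d) 2020: |A| = 6, |A ∩ B| = 1; needs A ∩ B ≠ ∅ (|A ∩ B| ≥ 1) — true.
(e) 2021: |A| = 6, |A ∩ B| = 0; needs A ∩ B = ∅ (|A ∩ B| = 0) — true.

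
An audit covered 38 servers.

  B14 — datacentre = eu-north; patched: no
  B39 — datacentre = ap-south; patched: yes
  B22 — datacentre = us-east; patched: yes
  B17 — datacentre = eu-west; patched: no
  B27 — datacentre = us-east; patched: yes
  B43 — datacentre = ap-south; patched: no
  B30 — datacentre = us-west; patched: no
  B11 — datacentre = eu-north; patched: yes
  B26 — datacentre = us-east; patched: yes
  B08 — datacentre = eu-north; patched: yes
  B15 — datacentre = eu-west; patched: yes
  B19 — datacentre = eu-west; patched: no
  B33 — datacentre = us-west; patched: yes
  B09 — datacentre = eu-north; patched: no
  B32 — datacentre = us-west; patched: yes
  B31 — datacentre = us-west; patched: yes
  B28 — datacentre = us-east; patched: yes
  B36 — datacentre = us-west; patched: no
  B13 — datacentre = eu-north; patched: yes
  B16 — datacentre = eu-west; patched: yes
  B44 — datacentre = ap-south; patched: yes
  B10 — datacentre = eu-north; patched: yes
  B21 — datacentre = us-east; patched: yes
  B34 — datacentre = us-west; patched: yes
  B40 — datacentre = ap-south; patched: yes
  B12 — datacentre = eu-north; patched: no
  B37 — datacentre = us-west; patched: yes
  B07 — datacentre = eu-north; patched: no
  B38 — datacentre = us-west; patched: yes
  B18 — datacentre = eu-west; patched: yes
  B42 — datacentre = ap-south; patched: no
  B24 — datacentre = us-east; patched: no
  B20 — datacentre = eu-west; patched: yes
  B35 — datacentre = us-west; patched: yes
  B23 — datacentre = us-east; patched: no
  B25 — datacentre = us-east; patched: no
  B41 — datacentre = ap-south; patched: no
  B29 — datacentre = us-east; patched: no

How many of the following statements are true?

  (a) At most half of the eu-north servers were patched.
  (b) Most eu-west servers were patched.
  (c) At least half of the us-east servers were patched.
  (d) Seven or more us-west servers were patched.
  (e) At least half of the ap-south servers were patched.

(a) eu-north: |A| = 8, |A ∩ B| = 4; needs |A ∩ B| ≤ |A ∖ B| — true.
(b) eu-west: |A| = 6, |A ∩ B| = 4; needs |A ∩ B| > |A ∖ B| — true.
(c) us-east: |A| = 9, |A ∩ B| = 5; needs |A ∩ B| ≥ |A ∖ B| — true.
(d) us-west: |A| = 9, |A ∩ B| = 7; needs |A ∩ B| ≥ 7 — true.
(e) ap-south: |A| = 6, |A ∩ B| = 3; needs |A ∩ B| ≥ |A ∖ B| — true.

5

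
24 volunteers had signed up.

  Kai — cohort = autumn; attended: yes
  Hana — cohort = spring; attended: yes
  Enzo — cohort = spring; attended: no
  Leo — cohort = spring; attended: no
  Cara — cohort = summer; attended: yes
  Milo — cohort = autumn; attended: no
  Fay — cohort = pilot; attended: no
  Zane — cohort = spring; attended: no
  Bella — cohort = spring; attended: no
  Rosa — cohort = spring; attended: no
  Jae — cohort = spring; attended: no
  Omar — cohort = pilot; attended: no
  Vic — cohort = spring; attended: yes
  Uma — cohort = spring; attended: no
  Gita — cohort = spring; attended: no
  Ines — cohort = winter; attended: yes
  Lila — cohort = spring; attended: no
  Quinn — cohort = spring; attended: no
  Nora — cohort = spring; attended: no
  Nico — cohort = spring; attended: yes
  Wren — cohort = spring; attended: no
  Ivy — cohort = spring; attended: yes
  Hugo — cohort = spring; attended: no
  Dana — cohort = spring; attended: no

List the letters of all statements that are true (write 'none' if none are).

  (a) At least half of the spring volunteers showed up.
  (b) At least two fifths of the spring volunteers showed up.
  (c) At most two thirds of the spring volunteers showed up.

(c)

|A| = 18, |A ∩ B| = 4, |A ∖ B| = 14.
(a) |A ∩ B| ≥ |A ∖ B|: fails.
(b) |A ∩ B| / |A| ≥ 2/5: fails.
(c) |A ∩ B| / |A| ≤ 2/3: holds.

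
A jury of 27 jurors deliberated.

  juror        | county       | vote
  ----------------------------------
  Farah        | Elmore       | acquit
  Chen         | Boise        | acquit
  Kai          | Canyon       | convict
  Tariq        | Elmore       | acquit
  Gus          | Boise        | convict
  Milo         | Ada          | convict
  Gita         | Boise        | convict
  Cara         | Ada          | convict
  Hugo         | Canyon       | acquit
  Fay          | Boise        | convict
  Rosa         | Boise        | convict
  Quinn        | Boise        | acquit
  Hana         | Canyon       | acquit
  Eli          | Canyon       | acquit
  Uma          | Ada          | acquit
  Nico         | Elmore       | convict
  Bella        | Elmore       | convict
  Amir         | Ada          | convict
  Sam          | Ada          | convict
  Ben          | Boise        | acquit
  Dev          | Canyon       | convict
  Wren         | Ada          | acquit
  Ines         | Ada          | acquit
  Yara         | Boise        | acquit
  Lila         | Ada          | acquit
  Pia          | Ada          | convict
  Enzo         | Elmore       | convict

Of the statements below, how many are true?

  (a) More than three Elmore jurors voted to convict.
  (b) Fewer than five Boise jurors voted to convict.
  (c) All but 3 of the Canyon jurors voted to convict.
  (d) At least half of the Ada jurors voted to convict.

3

(a) Elmore: |A| = 5, |A ∩ B| = 3; needs |A ∩ B| > 3 — false.
(b) Boise: |A| = 8, |A ∩ B| = 4; needs |A ∩ B| < 5 — true.
(c) Canyon: |A| = 5, |A ∩ B| = 2; needs |A ∖ B| = 3 — true.
(d) Ada: |A| = 9, |A ∩ B| = 5; needs |A ∩ B| ≥ |A ∖ B| — true.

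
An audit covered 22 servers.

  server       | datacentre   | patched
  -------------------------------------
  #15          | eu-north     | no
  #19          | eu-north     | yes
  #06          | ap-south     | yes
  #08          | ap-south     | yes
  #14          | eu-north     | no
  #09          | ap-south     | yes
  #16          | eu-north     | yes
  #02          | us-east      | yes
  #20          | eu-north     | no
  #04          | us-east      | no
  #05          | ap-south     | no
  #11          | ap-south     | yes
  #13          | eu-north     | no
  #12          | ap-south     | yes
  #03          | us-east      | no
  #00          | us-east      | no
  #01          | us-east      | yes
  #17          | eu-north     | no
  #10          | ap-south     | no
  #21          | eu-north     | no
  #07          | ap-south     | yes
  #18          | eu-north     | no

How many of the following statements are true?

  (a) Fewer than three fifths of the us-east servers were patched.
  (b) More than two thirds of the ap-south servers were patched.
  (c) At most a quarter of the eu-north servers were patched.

3

(a) us-east: |A| = 5, |A ∩ B| = 2; needs |A ∩ B| / |A| < 3/5 — true.
(b) ap-south: |A| = 8, |A ∩ B| = 6; needs |A ∩ B| / |A| > 2/3 — true.
(c) eu-north: |A| = 9, |A ∩ B| = 2; needs |A ∩ B| / |A| ≤ 1/4 — true.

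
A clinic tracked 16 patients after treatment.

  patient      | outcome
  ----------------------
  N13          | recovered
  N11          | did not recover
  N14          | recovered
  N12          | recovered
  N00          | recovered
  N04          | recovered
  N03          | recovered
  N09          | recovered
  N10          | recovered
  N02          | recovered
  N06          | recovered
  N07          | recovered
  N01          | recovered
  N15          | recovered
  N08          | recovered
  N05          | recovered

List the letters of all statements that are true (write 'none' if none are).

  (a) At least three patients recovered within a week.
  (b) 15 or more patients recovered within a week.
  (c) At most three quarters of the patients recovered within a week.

|A| = 16, |A ∩ B| = 15, |A ∖ B| = 1.
(a) |A ∩ B| ≥ 3: holds.
(b) |A ∩ B| ≥ 15: holds.
(c) |A ∩ B| / |A| ≤ 3/4: fails.

(a), (b)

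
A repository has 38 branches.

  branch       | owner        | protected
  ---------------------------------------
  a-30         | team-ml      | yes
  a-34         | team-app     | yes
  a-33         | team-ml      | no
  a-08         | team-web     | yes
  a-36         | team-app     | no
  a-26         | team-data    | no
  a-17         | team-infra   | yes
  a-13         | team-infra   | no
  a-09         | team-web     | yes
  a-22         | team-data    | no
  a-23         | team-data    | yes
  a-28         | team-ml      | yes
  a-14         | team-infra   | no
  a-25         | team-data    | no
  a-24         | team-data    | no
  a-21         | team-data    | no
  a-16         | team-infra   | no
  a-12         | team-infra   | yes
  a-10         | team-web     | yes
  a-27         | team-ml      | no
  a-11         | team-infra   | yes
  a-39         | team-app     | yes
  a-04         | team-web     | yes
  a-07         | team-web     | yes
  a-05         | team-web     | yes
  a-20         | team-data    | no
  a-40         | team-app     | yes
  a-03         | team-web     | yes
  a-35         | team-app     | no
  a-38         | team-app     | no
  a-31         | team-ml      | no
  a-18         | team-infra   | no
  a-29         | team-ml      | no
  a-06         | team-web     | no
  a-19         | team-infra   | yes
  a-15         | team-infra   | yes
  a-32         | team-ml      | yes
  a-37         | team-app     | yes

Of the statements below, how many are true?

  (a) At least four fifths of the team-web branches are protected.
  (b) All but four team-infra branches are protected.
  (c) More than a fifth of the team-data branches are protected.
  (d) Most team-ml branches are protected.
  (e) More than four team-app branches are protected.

2

(a) team-web: |A| = 8, |A ∩ B| = 7; needs |A ∩ B| / |A| ≥ 4/5 — true.
(b) team-infra: |A| = 9, |A ∩ B| = 5; needs |A ∖ B| = 4 — true.
(c) team-data: |A| = 7, |A ∩ B| = 1; needs |A ∩ B| / |A| > 1/5 — false.
(d) team-ml: |A| = 7, |A ∩ B| = 3; needs |A ∩ B| > |A ∖ B| — false.
(e) team-app: |A| = 7, |A ∩ B| = 4; needs |A ∩ B| > 4 — false.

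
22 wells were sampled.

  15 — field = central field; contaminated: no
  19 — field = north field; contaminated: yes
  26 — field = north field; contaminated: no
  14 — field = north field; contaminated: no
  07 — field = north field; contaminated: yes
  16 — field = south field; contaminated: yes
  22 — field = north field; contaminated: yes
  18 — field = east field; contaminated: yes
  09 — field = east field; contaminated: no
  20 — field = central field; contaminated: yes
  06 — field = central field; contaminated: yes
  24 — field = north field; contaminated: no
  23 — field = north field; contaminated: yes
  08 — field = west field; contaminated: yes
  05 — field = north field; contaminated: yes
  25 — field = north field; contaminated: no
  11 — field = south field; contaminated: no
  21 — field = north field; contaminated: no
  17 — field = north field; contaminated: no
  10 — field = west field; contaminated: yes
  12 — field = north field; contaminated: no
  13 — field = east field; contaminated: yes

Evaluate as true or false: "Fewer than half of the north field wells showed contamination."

Truth condition: |A ∩ B| < |A ∖ B|.
A (the restrictor) = {19, 26, 14, 07, 22, 24, 23, 05, 25, 21, 17, 12}, |A| = 12.
A ∩ B = {19, 07, 22, 23, 05}, so |A ∩ B| = 5.
A ∖ B = {26, 14, 24, 25, 21, 17, 12}, so |A ∖ B| = 7.
5 < 7, so the statement is true.

True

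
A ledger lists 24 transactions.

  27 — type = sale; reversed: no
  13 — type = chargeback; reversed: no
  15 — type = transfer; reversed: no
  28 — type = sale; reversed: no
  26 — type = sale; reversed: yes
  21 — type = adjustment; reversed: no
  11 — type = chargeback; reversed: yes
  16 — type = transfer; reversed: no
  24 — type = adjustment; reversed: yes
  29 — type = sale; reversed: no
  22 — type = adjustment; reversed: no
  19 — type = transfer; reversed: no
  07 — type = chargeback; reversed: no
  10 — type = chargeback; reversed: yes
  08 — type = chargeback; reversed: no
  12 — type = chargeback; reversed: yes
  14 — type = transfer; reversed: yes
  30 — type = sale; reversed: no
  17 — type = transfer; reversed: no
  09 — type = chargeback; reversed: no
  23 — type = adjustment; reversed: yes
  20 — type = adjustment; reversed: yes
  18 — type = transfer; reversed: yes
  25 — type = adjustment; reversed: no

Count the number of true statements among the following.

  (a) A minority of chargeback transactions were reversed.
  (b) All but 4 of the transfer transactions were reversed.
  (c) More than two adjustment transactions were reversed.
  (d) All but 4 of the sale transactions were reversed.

4

(a) chargeback: |A| = 7, |A ∩ B| = 3; needs |A ∩ B| < |A ∖ B| — true.
(b) transfer: |A| = 6, |A ∩ B| = 2; needs |A ∖ B| = 4 — true.
(c) adjustment: |A| = 6, |A ∩ B| = 3; needs |A ∩ B| > 2 — true.
(d) sale: |A| = 5, |A ∩ B| = 1; needs |A ∖ B| = 4 — true.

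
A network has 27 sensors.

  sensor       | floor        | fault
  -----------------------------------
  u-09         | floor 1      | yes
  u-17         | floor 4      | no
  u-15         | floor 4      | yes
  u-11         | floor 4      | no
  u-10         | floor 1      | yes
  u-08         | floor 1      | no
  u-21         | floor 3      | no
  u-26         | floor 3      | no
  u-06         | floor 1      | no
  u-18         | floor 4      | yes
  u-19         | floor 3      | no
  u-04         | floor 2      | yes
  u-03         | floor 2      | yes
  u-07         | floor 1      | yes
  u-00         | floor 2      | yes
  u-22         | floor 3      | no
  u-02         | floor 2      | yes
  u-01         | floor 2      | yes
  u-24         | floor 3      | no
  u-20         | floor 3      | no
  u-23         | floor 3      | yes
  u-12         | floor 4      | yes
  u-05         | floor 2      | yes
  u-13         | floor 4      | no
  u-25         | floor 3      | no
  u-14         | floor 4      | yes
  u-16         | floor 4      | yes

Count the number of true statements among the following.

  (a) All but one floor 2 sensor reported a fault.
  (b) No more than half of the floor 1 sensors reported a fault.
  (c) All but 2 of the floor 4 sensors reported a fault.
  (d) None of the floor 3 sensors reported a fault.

0

(a) floor 2: |A| = 6, |A ∩ B| = 6; needs |A ∖ B| = 1 — false.
(b) floor 1: |A| = 5, |A ∩ B| = 3; needs |A ∩ B| ≤ |A ∖ B| — false.
(c) floor 4: |A| = 8, |A ∩ B| = 5; needs |A ∖ B| = 2 — false.
(d) floor 3: |A| = 8, |A ∩ B| = 1; needs A ∩ B = ∅ (|A ∩ B| = 0) — false.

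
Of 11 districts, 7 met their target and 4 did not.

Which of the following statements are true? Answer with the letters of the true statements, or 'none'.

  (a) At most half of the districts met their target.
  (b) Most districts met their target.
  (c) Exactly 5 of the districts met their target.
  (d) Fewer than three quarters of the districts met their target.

(b), (d)

|A| = 11, |A ∩ B| = 7, |A ∖ B| = 4.
(a) |A ∩ B| ≤ |A ∖ B|: fails.
(b) |A ∩ B| > |A ∖ B|: holds.
(c) |A ∩ B| = 5: fails.
(d) |A ∩ B| / |A| < 3/4: holds.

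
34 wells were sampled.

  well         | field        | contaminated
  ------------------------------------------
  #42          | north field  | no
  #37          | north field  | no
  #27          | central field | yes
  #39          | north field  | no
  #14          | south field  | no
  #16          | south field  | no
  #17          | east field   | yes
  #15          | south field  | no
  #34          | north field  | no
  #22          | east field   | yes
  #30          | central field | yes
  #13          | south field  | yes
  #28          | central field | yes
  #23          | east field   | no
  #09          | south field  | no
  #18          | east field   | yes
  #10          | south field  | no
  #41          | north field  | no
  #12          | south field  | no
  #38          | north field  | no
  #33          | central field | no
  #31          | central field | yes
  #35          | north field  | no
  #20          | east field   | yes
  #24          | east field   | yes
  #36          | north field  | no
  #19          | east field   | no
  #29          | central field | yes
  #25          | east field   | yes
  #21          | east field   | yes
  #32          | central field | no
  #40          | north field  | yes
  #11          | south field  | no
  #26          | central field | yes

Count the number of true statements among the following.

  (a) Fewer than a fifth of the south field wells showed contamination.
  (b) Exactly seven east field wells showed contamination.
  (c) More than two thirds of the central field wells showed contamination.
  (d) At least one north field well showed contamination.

(a) south field: |A| = 8, |A ∩ B| = 1; needs |A ∩ B| / |A| < 1/5 — true.
(b) east field: |A| = 9, |A ∩ B| = 7; needs |A ∩ B| = 7 — true.
(c) central field: |A| = 8, |A ∩ B| = 6; needs |A ∩ B| / |A| > 2/3 — true.
(d) north field: |A| = 9, |A ∩ B| = 1; needs A ∩ B ≠ ∅ (|A ∩ B| ≥ 1) — true.

4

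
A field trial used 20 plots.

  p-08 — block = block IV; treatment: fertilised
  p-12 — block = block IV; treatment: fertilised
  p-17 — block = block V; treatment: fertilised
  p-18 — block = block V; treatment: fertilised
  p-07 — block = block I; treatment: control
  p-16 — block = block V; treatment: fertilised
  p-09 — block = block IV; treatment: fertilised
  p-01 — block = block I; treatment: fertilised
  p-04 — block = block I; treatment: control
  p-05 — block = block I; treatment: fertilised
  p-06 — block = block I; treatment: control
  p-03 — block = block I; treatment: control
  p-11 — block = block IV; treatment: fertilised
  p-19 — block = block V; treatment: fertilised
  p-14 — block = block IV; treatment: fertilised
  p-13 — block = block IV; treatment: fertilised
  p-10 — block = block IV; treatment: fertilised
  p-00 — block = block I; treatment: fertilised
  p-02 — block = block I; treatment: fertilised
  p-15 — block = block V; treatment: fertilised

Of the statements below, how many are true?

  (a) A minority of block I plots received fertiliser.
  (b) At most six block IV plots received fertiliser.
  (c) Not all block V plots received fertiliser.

0

(a) block I: |A| = 8, |A ∩ B| = 4; needs |A ∩ B| < |A ∖ B| — false.
(b) block IV: |A| = 7, |A ∩ B| = 7; needs |A ∩ B| ≤ 6 — false.
(c) block V: |A| = 5, |A ∩ B| = 5; needs A ⊄ B (|A ∖ B| ≥ 1) — false.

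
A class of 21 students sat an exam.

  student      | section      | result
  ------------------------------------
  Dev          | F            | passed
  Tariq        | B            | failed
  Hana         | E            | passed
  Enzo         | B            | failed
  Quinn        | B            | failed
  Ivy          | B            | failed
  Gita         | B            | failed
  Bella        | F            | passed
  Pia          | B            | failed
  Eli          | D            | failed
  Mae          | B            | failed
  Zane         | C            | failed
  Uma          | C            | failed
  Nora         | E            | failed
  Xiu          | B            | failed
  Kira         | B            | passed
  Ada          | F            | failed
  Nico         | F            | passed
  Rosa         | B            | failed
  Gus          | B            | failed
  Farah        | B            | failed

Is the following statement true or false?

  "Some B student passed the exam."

'Some B student passed the exam' holds iff A ∩ B ≠ ∅ (|A ∩ B| ≥ 1).
A (the restrictor) = {Tariq, Enzo, Quinn, Ivy, Gita, Pia, Mae, Xiu, Kira, Rosa, Gus, Farah}, |A| = 12.
A ∩ B = {Kira}, so |A ∩ B| = 1.
So the statement is true.

True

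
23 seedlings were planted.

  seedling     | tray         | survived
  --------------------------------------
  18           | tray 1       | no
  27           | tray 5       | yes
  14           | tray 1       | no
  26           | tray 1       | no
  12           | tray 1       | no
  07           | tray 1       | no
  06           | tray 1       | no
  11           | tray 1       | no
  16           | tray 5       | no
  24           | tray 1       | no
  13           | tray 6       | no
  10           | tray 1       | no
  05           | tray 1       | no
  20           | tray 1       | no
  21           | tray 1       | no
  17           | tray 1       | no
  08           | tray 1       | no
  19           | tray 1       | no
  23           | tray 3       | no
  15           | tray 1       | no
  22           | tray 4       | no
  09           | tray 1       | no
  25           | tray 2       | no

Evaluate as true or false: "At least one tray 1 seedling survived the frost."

'At least one tray 1 seedling survived the frost' holds iff A ∩ B ≠ ∅ (|A ∩ B| ≥ 1).
|A| = 17, |A ∩ B| = 0, |A ∖ B| = 17.
So the statement is false.

False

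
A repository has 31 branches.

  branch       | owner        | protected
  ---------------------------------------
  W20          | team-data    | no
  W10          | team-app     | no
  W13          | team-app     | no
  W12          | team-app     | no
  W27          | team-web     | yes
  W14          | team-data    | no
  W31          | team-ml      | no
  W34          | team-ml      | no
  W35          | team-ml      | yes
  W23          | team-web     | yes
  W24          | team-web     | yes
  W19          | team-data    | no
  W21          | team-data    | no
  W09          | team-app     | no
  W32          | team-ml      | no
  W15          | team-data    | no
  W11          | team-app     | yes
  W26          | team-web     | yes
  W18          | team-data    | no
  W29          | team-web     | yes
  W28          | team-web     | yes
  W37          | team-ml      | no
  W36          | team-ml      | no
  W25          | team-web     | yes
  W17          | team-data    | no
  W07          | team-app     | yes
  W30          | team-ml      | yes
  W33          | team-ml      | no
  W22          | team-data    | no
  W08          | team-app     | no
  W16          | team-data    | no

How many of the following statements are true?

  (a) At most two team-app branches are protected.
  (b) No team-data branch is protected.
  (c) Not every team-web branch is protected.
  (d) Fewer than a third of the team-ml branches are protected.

3

(a) team-app: |A| = 7, |A ∩ B| = 2; needs |A ∩ B| ≤ 2 — true.
(b) team-data: |A| = 9, |A ∩ B| = 0; needs A ∩ B = ∅ (|A ∩ B| = 0) — true.
(c) team-web: |A| = 7, |A ∩ B| = 7; needs A ⊄ B (|A ∖ B| ≥ 1) — false.
(d) team-ml: |A| = 8, |A ∩ B| = 2; needs |A ∩ B| / |A| < 1/3 — true.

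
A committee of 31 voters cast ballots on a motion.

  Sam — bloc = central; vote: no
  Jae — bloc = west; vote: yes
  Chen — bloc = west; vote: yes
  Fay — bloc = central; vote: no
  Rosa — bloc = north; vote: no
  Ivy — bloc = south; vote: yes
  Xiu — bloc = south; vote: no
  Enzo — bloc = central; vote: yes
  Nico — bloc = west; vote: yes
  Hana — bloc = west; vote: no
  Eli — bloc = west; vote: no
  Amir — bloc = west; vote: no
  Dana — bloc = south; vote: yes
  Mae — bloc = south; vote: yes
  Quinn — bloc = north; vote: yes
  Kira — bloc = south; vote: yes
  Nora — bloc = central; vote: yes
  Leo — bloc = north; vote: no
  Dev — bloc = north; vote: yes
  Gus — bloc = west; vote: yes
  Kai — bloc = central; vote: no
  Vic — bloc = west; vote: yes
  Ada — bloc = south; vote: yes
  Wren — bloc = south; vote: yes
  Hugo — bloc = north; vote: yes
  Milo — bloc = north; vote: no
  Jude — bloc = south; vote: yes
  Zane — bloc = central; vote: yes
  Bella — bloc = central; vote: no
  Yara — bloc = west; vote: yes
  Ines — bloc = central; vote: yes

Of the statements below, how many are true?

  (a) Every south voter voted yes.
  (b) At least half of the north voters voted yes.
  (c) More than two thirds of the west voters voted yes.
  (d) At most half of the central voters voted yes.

2

(a) south: |A| = 8, |A ∩ B| = 7; needs A ⊆ B, i.e. every element of A is in B (|A ∖ B| = 0) — false.
(b) north: |A| = 6, |A ∩ B| = 3; needs |A ∩ B| ≥ |A ∖ B| — true.
(c) west: |A| = 9, |A ∩ B| = 6; needs |A ∩ B| / |A| > 2/3 — false.
(d) central: |A| = 8, |A ∩ B| = 4; needs |A ∩ B| ≤ |A ∖ B| — true.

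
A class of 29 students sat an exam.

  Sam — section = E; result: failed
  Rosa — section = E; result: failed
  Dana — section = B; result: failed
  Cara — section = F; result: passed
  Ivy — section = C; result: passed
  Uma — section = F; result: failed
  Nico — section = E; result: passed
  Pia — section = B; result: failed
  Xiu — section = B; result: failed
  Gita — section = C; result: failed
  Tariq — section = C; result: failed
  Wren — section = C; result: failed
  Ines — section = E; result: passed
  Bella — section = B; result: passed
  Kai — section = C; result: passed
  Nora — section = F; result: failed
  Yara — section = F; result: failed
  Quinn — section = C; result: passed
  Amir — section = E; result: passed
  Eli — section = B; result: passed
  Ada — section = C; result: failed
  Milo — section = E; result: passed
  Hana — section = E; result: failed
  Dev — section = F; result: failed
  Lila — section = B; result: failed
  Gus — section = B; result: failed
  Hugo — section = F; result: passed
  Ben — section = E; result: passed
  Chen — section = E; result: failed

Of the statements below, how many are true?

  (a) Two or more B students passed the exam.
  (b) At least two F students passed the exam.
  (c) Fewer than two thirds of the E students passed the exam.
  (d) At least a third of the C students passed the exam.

4

(a) B: |A| = 7, |A ∩ B| = 2; needs |A ∩ B| ≥ 2 — true.
(b) F: |A| = 6, |A ∩ B| = 2; needs |A ∩ B| ≥ 2 — true.
(c) E: |A| = 9, |A ∩ B| = 5; needs |A ∩ B| / |A| < 2/3 — true.
(d) C: |A| = 7, |A ∩ B| = 3; needs |A ∩ B| / |A| ≥ 1/3 — true.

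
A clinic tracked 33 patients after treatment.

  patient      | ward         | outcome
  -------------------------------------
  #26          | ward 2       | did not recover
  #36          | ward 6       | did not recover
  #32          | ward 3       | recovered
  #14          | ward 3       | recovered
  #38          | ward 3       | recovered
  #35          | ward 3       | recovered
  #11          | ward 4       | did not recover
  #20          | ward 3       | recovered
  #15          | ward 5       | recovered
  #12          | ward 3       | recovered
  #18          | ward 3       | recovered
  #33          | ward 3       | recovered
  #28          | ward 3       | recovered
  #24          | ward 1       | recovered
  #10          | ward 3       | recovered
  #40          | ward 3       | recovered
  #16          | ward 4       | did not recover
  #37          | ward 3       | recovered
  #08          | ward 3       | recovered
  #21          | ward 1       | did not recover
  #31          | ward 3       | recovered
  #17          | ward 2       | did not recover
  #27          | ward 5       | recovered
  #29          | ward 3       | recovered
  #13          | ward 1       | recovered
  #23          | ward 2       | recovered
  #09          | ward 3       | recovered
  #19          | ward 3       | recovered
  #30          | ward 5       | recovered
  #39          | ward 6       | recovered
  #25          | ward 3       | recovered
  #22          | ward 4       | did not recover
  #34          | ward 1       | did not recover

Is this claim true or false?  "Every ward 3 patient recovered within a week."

True

'Every ward 3 patient recovered within a week' holds iff A ⊆ B, i.e. every element of A is in B (|A ∖ B| = 0).
|A| = 18, |A ∩ B| = 18, |A ∖ B| = 0.
So the statement is true.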